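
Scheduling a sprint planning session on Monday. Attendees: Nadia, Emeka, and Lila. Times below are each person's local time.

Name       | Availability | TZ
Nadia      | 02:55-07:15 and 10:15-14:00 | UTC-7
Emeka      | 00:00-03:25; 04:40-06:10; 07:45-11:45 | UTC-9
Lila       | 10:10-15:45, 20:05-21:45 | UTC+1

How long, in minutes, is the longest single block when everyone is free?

150

Nadia in UTC: 09:55-14:15, 17:15-21:00 (add 7h to convert from UTC-7).
Emeka in UTC: 09:00-12:25, 13:40-15:10, 16:45-20:45 (add 9h to convert from UTC-9).
Lila in UTC: 09:10-14:45, 19:05-20:45 (subtract 1h to convert from UTC+1).
Nadia ∩ Emeka: 09:55-12:25, 13:40-14:15, 17:15-20:45.
Nadia ∩ Emeka ∩ Lila: 09:55-12:25, 13:40-14:15, 19:05-20:45.
The longest is 09:55-12:25 at 150 minutes.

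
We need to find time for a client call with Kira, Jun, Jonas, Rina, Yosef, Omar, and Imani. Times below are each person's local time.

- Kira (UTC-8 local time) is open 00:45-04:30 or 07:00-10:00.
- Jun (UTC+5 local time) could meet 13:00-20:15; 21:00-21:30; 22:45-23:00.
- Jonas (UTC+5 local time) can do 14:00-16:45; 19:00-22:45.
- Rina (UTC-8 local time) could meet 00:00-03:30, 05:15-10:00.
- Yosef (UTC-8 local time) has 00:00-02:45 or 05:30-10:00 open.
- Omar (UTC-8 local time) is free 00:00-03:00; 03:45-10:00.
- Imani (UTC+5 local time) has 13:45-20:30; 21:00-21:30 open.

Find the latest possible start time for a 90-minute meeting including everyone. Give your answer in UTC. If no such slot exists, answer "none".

09:15

Kira in UTC: 08:45-12:30, 15:00-18:00 (add 8h to convert from UTC-8).
Jun in UTC: 08:00-15:15, 16:00-16:30, 17:45-18:00 (subtract 5h to convert from UTC+5).
Jonas in UTC: 09:00-11:45, 14:00-17:45 (subtract 5h to convert from UTC+5).
Rina in UTC: 08:00-11:30, 13:15-18:00 (add 8h to convert from UTC-8).
Yosef in UTC: 08:00-10:45, 13:30-18:00 (add 8h to convert from UTC-8).
Omar in UTC: 08:00-11:00, 11:45-18:00 (add 8h to convert from UTC-8).
Imani in UTC: 08:45-15:30, 16:00-16:30 (subtract 5h to convert from UTC+5).
Kira ∩ Jun: 08:45-12:30, 15:00-15:15, 16:00-16:30, 17:45-18:00.
Kira ∩ Jun ∩ Jonas: 09:00-11:45, 15:00-15:15, 16:00-16:30.
Kira ∩ Jun ∩ Jonas ∩ Rina: 09:00-11:30, 15:00-15:15, 16:00-16:30.
Kira ∩ Jun ∩ Jonas ∩ Rina ∩ Yosef: 09:00-10:45, 15:00-15:15, 16:00-16:30.
Kira ∩ Jun ∩ Jonas ∩ Rina ∩ Yosef ∩ Omar: 09:00-10:45, 15:00-15:15, 16:00-16:30.
Kira ∩ Jun ∩ Jonas ∩ Rina ∩ Yosef ∩ Omar ∩ Imani: 09:00-10:45, 15:00-15:15, 16:00-16:30.
The last common window of at least 90 minutes is 09:00-10:45; a 90-minute meeting can start as late as 09:15 and still end by 10:45.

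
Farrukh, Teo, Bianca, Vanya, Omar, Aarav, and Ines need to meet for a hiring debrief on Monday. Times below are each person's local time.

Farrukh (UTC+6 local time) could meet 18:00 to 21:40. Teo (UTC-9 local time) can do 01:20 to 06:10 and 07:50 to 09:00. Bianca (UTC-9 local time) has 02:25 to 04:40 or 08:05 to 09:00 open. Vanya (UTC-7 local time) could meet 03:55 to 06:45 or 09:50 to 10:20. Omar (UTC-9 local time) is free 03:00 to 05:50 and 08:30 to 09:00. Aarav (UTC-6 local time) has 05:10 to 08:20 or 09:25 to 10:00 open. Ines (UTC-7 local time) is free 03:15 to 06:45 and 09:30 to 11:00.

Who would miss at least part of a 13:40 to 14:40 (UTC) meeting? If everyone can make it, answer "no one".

Aarav, Bianca, Ines, Vanya

Farrukh in UTC: 12:00-15:40 (subtract 6h to convert from UTC+6).
Teo in UTC: 10:20-15:10, 16:50-18:00 (add 9h to convert from UTC-9).
Bianca in UTC: 11:25-13:40, 17:05-18:00 (add 9h to convert from UTC-9).
Vanya in UTC: 10:55-13:45, 16:50-17:20 (add 7h to convert from UTC-7).
Omar in UTC: 12:00-14:50, 17:30-18:00 (add 9h to convert from UTC-9).
Aarav in UTC: 11:10-14:20, 15:25-16:00 (add 6h to convert from UTC-6).
Ines in UTC: 10:15-13:45, 16:30-18:00 (add 7h to convert from UTC-7).
Farrukh: free for 13:40-14:40. Teo: free for 13:40-14:40. Bianca: not fully free for 13:40-14:40. Vanya: not fully free for 13:40-14:40. Omar: free for 13:40-14:40. Aarav: not fully free for 13:40-14:40. Ines: not fully free for 13:40-14:40.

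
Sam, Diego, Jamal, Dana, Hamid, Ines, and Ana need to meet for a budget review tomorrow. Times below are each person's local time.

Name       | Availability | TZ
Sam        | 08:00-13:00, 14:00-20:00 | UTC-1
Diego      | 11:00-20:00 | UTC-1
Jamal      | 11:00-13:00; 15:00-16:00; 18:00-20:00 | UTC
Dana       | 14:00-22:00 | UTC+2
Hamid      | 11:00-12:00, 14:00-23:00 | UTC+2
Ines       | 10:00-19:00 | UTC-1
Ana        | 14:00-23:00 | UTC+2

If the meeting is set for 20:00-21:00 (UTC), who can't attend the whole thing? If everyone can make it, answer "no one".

Sam in UTC: 09:00-14:00, 15:00-21:00 (add 1h to convert from UTC-1).
Diego in UTC: 12:00-21:00 (add 1h to convert from UTC-1).
Jamal in UTC: 11:00-13:00, 15:00-16:00, 18:00-20:00.
Dana in UTC: 12:00-20:00 (subtract 2h to convert from UTC+2).
Hamid in UTC: 09:00-10:00, 12:00-21:00 (subtract 2h to convert from UTC+2).
Ines in UTC: 11:00-20:00 (add 1h to convert from UTC-1).
Ana in UTC: 12:00-21:00 (subtract 2h to convert from UTC+2).
Sam: free for 20:00-21:00. Diego: free for 20:00-21:00. Jamal: not fully free for 20:00-21:00. Dana: not fully free for 20:00-21:00. Hamid: free for 20:00-21:00. Ines: not fully free for 20:00-21:00. Ana: free for 20:00-21:00.

Dana, Ines, Jamal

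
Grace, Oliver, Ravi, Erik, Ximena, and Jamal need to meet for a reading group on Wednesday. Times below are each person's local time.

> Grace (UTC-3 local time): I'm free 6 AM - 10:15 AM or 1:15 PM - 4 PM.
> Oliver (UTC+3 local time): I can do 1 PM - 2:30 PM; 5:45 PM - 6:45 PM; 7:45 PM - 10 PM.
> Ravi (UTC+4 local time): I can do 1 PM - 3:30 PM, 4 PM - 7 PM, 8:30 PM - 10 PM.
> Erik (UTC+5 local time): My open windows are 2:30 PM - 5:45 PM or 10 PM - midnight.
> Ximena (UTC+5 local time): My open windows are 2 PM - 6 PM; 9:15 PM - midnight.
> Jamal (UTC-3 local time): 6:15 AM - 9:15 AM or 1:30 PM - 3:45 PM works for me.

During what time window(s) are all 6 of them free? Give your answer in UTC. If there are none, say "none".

Grace in UTC: 09:00-13:15, 16:15-19:00 (add 3h to convert from UTC-3).
Oliver in UTC: 10:00-11:30, 14:45-15:45, 16:45-19:00 (subtract 3h to convert from UTC+3).
Ravi in UTC: 09:00-11:30, 12:00-15:00, 16:30-18:00 (subtract 4h to convert from UTC+4).
Erik in UTC: 09:30-12:45, 17:00-19:00 (subtract 5h to convert from UTC+5).
Ximena in UTC: 09:00-13:00, 16:15-19:00 (subtract 5h to convert from UTC+5).
Jamal in UTC: 09:15-12:15, 16:30-18:45 (add 3h to convert from UTC-3).
Grace ∩ Oliver: 10:00-11:30, 16:45-19:00.
Grace ∩ Oliver ∩ Ravi: 10:00-11:30, 16:45-18:00.
Grace ∩ Oliver ∩ Ravi ∩ Erik: 10:00-11:30, 17:00-18:00.
Grace ∩ Oliver ∩ Ravi ∩ Erik ∩ Ximena: 10:00-11:30, 17:00-18:00.
Grace ∩ Oliver ∩ Ravi ∩ Erik ∩ Ximena ∩ Jamal: 10:00-11:30, 17:00-18:00.

10:00-11:30, 17:00-18:00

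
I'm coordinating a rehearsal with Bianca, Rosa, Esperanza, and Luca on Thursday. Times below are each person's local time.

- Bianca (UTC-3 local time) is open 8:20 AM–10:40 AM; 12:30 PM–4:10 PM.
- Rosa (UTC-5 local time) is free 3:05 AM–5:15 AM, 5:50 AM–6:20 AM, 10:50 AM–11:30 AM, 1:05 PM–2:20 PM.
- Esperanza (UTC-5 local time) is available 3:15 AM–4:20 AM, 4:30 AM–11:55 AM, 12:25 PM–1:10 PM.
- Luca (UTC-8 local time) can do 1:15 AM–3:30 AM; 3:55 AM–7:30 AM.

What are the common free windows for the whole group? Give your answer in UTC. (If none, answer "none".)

Bianca in UTC: 11:20-13:40, 15:30-19:10 (add 3h to convert from UTC-3).
Rosa in UTC: 08:05-10:15, 10:50-11:20, 15:50-16:30, 18:05-19:20 (add 5h to convert from UTC-5).
Esperanza in UTC: 08:15-09:20, 09:30-16:55, 17:25-18:10 (add 5h to convert from UTC-5).
Luca in UTC: 09:15-11:30, 11:55-15:30 (add 8h to convert from UTC-8).
Bianca ∩ Rosa: 15:50-16:30, 18:05-19:10.
Bianca ∩ Rosa ∩ Esperanza: 15:50-16:30, 18:05-18:10.
Bianca ∩ Rosa ∩ Esperanza ∩ Luca: ∅.
There is no time when everyone is free.

none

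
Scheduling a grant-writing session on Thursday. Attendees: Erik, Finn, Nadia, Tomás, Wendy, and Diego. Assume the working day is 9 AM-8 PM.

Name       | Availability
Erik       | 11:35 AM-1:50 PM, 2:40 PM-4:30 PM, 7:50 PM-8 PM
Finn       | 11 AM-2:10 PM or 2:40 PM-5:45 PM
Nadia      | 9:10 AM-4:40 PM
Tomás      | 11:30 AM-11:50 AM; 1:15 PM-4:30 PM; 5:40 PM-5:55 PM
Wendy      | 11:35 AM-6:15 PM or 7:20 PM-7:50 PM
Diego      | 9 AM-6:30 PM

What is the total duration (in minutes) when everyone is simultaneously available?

160

Erik ∩ Finn: 11:35-13:50, 14:40-16:30.
Erik ∩ Finn ∩ Nadia: 11:35-13:50, 14:40-16:30.
Erik ∩ Finn ∩ Nadia ∩ Tomás: 11:35-11:50, 13:15-13:50, 14:40-16:30.
Erik ∩ Finn ∩ Nadia ∩ Tomás ∩ Wendy: 11:35-11:50, 13:15-13:50, 14:40-16:30.
Erik ∩ Finn ∩ Nadia ∩ Tomás ∩ Wendy ∩ Diego: 11:35-11:50, 13:15-13:50, 14:40-16:30.
Summing the common windows: 15 + 35 + 110 = 160 minutes.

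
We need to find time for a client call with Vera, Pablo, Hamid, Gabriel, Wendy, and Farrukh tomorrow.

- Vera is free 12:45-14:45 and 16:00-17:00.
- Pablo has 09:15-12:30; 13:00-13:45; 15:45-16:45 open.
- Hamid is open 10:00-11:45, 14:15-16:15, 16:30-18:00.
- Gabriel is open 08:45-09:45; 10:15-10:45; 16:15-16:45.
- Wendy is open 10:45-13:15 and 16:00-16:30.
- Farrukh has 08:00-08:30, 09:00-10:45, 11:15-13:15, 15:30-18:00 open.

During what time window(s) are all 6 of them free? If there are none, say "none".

Vera ∩ Pablo: 13:00-13:45, 16:00-16:45.
Vera ∩ Pablo ∩ Hamid: 16:00-16:15, 16:30-16:45.
Vera ∩ Pablo ∩ Hamid ∩ Gabriel: 16:30-16:45.
Vera ∩ Pablo ∩ Hamid ∩ Gabriel ∩ Wendy: ∅.
Vera ∩ Pablo ∩ Hamid ∩ Gabriel ∩ Wendy ∩ Farrukh: ∅.
There is no time when everyone is free.

none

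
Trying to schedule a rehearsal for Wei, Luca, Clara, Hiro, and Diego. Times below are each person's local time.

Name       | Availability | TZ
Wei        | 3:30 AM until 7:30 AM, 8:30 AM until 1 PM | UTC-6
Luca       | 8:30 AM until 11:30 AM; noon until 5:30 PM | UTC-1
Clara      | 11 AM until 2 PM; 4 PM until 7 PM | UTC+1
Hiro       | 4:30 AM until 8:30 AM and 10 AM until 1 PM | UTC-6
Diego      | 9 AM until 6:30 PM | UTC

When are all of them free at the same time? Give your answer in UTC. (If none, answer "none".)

10:30-12:30, 16:00-18:00

Wei in UTC: 09:30-13:30, 14:30-19:00 (add 6h to convert from UTC-6).
Luca in UTC: 09:30-12:30, 13:00-18:30 (add 1h to convert from UTC-1).
Clara in UTC: 10:00-13:00, 15:00-18:00 (subtract 1h to convert from UTC+1).
Hiro in UTC: 10:30-14:30, 16:00-19:00 (add 6h to convert from UTC-6).
Diego in UTC: 09:00-18:30.
Wei ∩ Luca: 09:30-12:30, 13:00-13:30, 14:30-18:30.
Wei ∩ Luca ∩ Clara: 10:00-12:30, 15:00-18:00.
Wei ∩ Luca ∩ Clara ∩ Hiro: 10:30-12:30, 16:00-18:00.
Wei ∩ Luca ∩ Clara ∩ Hiro ∩ Diego: 10:30-12:30, 16:00-18:00.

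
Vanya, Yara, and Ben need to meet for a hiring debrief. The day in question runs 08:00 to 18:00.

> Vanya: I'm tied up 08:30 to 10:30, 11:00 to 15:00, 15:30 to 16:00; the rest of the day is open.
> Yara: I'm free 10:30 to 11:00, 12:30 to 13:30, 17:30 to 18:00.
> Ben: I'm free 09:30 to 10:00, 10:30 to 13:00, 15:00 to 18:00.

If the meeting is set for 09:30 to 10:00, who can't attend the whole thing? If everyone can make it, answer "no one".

Vanya free: 08:00-08:30, 10:30-11:00, 15:00-15:30, 16:00-18:00 (invert busy blocks within the working day).
Yara free: 10:30-11:00, 12:30-13:30, 17:30-18:00.
Ben free: 09:30-10:00, 10:30-13:00, 15:00-18:00.
Vanya: not fully free for 09:30-10:00. Yara: not fully free for 09:30-10:00. Ben: free for 09:30-10:00.

Vanya, Yara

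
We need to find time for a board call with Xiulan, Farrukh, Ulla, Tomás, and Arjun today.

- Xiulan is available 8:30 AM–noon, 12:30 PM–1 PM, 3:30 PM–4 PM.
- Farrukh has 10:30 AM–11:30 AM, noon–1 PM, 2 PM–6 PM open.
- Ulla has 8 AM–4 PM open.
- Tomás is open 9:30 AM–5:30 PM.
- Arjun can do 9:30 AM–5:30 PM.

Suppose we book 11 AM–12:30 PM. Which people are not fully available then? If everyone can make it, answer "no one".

Xiulan: not fully free for 11:00-12:30. Farrukh: not fully free for 11:00-12:30. Ulla: free for 11:00-12:30. Tomás: free for 11:00-12:30. Arjun: free for 11:00-12:30.

Farrukh, Xiulan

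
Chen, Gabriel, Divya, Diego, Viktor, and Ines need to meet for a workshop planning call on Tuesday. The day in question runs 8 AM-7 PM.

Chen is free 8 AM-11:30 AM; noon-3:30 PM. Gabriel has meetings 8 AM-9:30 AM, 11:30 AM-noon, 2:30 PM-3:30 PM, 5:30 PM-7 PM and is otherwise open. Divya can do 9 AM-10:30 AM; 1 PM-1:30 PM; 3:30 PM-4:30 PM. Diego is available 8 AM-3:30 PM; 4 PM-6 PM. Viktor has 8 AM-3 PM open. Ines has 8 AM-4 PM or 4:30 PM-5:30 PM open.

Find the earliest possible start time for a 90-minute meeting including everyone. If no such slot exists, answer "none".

Chen free: 08:00-11:30, 12:00-15:30.
Gabriel free: 09:30-11:30, 12:00-14:30, 15:30-17:30 (invert busy blocks within the working day).
Divya free: 09:00-10:30, 13:00-13:30, 15:30-16:30.
Diego free: 08:00-15:30, 16:00-18:00.
Viktor free: 08:00-15:00.
Ines free: 08:00-16:00, 16:30-17:30.
Chen ∩ Gabriel: 09:30-11:30, 12:00-14:30.
Chen ∩ Gabriel ∩ Divya: 09:30-10:30, 13:00-13:30.
Chen ∩ Gabriel ∩ Divya ∩ Diego: 09:30-10:30, 13:00-13:30.
Chen ∩ Gabriel ∩ Divya ∩ Diego ∩ Viktor: 09:30-10:30, 13:00-13:30.
Chen ∩ Gabriel ∩ Divya ∩ Diego ∩ Viktor ∩ Ines: 09:30-10:30, 13:00-13:30.
No common window is at least 90 minutes long.

none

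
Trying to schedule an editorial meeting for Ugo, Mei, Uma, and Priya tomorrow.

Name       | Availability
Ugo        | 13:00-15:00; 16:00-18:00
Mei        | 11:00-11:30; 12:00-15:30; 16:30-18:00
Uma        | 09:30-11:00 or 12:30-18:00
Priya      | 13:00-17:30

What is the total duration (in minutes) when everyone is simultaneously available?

Ugo ∩ Mei: 13:00-15:00, 16:30-18:00.
Ugo ∩ Mei ∩ Uma: 13:00-15:00, 16:30-18:00.
Ugo ∩ Mei ∩ Uma ∩ Priya: 13:00-15:00, 16:30-17:30.
So the common availability across everyone is 13:00-15:00, 16:30-17:30.
Summing the common windows: 120 + 60 = 180 minutes.

180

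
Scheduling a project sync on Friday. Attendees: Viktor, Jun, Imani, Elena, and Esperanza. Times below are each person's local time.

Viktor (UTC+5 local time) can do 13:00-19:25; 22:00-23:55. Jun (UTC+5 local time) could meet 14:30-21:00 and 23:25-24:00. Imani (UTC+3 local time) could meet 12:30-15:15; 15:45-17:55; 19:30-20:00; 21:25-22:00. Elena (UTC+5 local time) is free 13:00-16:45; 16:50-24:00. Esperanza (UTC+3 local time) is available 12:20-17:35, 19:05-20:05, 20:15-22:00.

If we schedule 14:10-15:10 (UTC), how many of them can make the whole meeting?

Viktor in UTC: 08:00-14:25, 17:00-18:55 (subtract 5h to convert from UTC+5).
Jun in UTC: 09:30-16:00, 18:25-19:00 (subtract 5h to convert from UTC+5).
Imani in UTC: 09:30-12:15, 12:45-14:55, 16:30-17:00, 18:25-19:00 (subtract 3h to convert from UTC+3).
Elena in UTC: 08:00-11:45, 11:50-19:00 (subtract 5h to convert from UTC+5).
Esperanza in UTC: 09:20-14:35, 16:05-17:05, 17:15-19:00 (subtract 3h to convert from UTC+3).
Jun and Elena can make the full 14:10-15:10 slot — that's 2.

2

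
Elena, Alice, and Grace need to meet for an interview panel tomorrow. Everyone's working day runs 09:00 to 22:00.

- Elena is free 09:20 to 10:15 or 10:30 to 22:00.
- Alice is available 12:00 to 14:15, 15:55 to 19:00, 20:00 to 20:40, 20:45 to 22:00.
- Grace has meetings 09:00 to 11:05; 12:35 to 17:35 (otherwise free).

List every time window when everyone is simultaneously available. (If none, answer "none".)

12:00-12:35, 17:35-19:00, 20:00-20:40, 20:45-22:00

Elena free: 09:20-10:15, 10:30-22:00.
Alice free: 12:00-14:15, 15:55-19:00, 20:00-20:40, 20:45-22:00.
Grace free: 11:05-12:35, 17:35-22:00 (invert busy blocks within the working day).
Elena ∩ Alice: 12:00-14:15, 15:55-19:00, 20:00-20:40, 20:45-22:00.
Elena ∩ Alice ∩ Grace: 12:00-12:35, 17:35-19:00, 20:00-20:40, 20:45-22:00.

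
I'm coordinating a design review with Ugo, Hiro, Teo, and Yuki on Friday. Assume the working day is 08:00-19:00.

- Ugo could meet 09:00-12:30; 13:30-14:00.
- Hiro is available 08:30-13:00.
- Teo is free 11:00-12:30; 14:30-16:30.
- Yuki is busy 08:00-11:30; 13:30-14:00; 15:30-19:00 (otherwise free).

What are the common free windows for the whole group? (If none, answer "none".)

Ugo free: 09:00-12:30, 13:30-14:00.
Hiro free: 08:30-13:00.
Teo free: 11:00-12:30, 14:30-16:30.
Yuki free: 11:30-13:30, 14:00-15:30 (invert busy blocks within the working day).
Ugo ∩ Hiro: 09:00-12:30.
Ugo ∩ Hiro ∩ Teo: 11:00-12:30.
Ugo ∩ Hiro ∩ Teo ∩ Yuki: 11:30-12:30.
Those are the intersection windows.

11:30-12:30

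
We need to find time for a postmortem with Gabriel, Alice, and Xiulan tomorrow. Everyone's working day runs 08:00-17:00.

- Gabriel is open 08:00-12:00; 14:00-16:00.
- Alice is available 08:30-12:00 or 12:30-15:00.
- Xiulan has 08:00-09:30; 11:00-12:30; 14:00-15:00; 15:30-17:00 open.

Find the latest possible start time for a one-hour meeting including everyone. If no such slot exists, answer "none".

Gabriel ∩ Alice: 08:30-12:00, 14:00-15:00.
Gabriel ∩ Alice ∩ Xiulan: 08:30-09:30, 11:00-12:00, 14:00-15:00.
So the common availability across everyone is 08:30-09:30, 11:00-12:00, 14:00-15:00.
The last common window of at least 60 minutes is 14:00-15:00; a 60-minute meeting can start as late as 14:00 and still end by 15:00.

14:00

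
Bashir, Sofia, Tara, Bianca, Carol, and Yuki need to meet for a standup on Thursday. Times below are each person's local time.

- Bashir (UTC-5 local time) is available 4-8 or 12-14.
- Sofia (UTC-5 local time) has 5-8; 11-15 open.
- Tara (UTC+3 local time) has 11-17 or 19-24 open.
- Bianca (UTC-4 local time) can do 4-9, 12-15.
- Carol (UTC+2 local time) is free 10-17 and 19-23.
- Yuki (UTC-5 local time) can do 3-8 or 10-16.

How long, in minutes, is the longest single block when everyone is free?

180

Bashir in UTC: 09:00-13:00, 17:00-19:00 (add 5h to convert from UTC-5).
Sofia in UTC: 10:00-13:00, 16:00-20:00 (add 5h to convert from UTC-5).
Tara in UTC: 08:00-14:00, 16:00-21:00 (subtract 3h to convert from UTC+3).
Bianca in UTC: 08:00-13:00, 16:00-19:00 (add 4h to convert from UTC-4).
Carol in UTC: 08:00-15:00, 17:00-21:00 (subtract 2h to convert from UTC+2).
Yuki in UTC: 08:00-13:00, 15:00-21:00 (add 5h to convert from UTC-5).
Bashir ∩ Sofia: 10:00-13:00, 17:00-19:00.
Bashir ∩ Sofia ∩ Tara: 10:00-13:00, 17:00-19:00.
Bashir ∩ Sofia ∩ Tara ∩ Bianca: 10:00-13:00, 17:00-19:00.
Bashir ∩ Sofia ∩ Tara ∩ Bianca ∩ Carol: 10:00-13:00, 17:00-19:00.
Bashir ∩ Sofia ∩ Tara ∩ Bianca ∩ Carol ∩ Yuki: 10:00-13:00, 17:00-19:00.
So the common availability across everyone is 10:00-13:00, 17:00-19:00.
The longest is 10:00-13:00 at 180 minutes.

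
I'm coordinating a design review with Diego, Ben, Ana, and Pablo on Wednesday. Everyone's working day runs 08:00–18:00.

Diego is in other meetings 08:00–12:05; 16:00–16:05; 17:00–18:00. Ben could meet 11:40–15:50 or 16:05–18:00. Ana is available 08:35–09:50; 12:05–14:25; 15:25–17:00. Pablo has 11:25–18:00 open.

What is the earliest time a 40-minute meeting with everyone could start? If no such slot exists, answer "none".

Diego free: 12:05-16:00, 16:05-17:00 (invert busy blocks within the working day).
Ben free: 11:40-15:50, 16:05-18:00.
Ana free: 08:35-09:50, 12:05-14:25, 15:25-17:00.
Pablo free: 11:25-18:00.
Diego ∩ Ben: 12:05-15:50, 16:05-17:00.
Diego ∩ Ben ∩ Ana: 12:05-14:25, 15:25-15:50, 16:05-17:00.
Diego ∩ Ben ∩ Ana ∩ Pablo: 12:05-14:25, 15:25-15:50, 16:05-17:00.
The first common window of at least 40 minutes is 12:05-14:25, so the earliest start is 12:05.

12:05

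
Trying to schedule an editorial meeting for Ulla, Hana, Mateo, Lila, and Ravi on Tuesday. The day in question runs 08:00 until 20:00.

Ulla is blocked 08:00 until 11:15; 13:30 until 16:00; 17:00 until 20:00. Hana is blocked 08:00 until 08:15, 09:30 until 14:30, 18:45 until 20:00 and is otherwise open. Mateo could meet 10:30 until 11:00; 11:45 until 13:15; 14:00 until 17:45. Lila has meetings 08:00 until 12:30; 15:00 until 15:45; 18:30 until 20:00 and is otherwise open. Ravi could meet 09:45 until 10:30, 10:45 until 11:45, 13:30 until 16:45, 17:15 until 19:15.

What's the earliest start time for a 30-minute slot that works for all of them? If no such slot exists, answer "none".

Ulla free: 11:15-13:30, 16:00-17:00 (invert busy blocks within the working day).
Hana free: 08:15-09:30, 14:30-18:45 (invert busy blocks within the working day).
Mateo free: 10:30-11:00, 11:45-13:15, 14:00-17:45.
Lila free: 12:30-15:00, 15:45-18:30 (invert busy blocks within the working day).
Ravi free: 09:45-10:30, 10:45-11:45, 13:30-16:45, 17:15-19:15.
Ulla ∩ Hana: 16:00-17:00.
Ulla ∩ Hana ∩ Mateo: 16:00-17:00.
Ulla ∩ Hana ∩ Mateo ∩ Lila: 16:00-17:00.
Ulla ∩ Hana ∩ Mateo ∩ Lila ∩ Ravi: 16:00-16:45.
The first common window of at least 30 minutes is 16:00-16:45, so the earliest start is 16:00.

16:00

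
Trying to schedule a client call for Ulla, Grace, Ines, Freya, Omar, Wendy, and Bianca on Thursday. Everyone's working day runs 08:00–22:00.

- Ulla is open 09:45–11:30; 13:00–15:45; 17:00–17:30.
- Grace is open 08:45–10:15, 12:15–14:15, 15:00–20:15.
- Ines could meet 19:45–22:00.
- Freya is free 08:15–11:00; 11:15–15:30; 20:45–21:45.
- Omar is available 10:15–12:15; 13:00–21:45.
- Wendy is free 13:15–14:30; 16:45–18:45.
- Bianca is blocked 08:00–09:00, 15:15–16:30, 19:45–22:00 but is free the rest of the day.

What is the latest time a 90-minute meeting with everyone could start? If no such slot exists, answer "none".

none

Ulla free: 09:45-11:30, 13:00-15:45, 17:00-17:30.
Grace free: 08:45-10:15, 12:15-14:15, 15:00-20:15.
Ines free: 19:45-22:00.
Freya free: 08:15-11:00, 11:15-15:30, 20:45-21:45.
Omar free: 10:15-12:15, 13:00-21:45.
Wendy free: 13:15-14:30, 16:45-18:45.
Bianca free: 09:00-15:15, 16:30-19:45 (invert busy blocks within the working day).
Ulla ∩ Grace: 09:45-10:15, 13:00-14:15, 15:00-15:45, 17:00-17:30.
Ulla ∩ Grace ∩ Ines: ∅.
Ulla ∩ Grace ∩ Ines ∩ Freya: ∅.
Ulla ∩ Grace ∩ Ines ∩ Freya ∩ Omar: ∅.
Ulla ∩ Grace ∩ Ines ∩ Freya ∩ Omar ∩ Wendy: ∅.
Ulla ∩ Grace ∩ Ines ∩ Freya ∩ Omar ∩ Wendy ∩ Bianca: ∅.
There is no time when everyone is free.
No common window is at least 90 minutes long.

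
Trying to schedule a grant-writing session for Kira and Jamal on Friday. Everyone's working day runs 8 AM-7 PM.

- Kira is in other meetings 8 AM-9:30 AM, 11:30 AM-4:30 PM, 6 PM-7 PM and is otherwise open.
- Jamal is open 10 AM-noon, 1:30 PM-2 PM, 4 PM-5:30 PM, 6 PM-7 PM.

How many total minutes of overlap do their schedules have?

Kira free: 09:30-11:30, 16:30-18:00 (invert busy blocks within the working day).
Jamal free: 10:00-12:00, 13:30-14:00, 16:00-17:30, 18:00-19:00.
Kira ∩ Jamal: 10:00-11:30, 16:30-17:30.
Those are the intersection windows.
Summing the common windows: 90 + 60 = 150 minutes.

150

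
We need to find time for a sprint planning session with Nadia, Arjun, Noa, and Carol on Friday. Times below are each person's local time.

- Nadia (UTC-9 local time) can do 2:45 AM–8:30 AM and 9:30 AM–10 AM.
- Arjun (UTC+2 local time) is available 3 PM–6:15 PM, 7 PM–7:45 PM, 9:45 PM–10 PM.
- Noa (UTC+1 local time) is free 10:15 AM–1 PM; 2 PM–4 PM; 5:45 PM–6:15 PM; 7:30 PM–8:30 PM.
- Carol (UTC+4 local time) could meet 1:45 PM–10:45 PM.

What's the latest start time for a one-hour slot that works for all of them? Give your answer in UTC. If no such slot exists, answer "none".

14:00

Nadia in UTC: 11:45-17:30, 18:30-19:00 (add 9h to convert from UTC-9).
Arjun in UTC: 13:00-16:15, 17:00-17:45, 19:45-20:00 (subtract 2h to convert from UTC+2).
Noa in UTC: 09:15-12:00, 13:00-15:00, 16:45-17:15, 18:30-19:30 (subtract 1h to convert from UTC+1).
Carol in UTC: 09:45-18:45 (subtract 4h to convert from UTC+4).
Nadia ∩ Arjun: 13:00-16:15, 17:00-17:30.
Nadia ∩ Arjun ∩ Noa: 13:00-15:00, 17:00-17:15.
Nadia ∩ Arjun ∩ Noa ∩ Carol: 13:00-15:00, 17:00-17:15.
So the common availability across everyone is 13:00-15:00, 17:00-17:15.
The last common window of at least 60 minutes is 13:00-15:00; a 60-minute meeting can start as late as 14:00 and still end by 15:00.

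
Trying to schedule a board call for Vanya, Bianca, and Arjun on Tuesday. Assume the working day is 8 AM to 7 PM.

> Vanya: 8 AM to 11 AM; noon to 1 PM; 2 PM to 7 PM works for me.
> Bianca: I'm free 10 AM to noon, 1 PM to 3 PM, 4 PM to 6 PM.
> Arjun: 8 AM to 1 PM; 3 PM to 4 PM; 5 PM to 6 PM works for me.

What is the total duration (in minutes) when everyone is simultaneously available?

Vanya ∩ Bianca: 10:00-11:00, 14:00-15:00, 16:00-18:00.
Vanya ∩ Bianca ∩ Arjun: 10:00-11:00, 17:00-18:00.
Summing the common windows: 60 + 60 = 120 minutes.

120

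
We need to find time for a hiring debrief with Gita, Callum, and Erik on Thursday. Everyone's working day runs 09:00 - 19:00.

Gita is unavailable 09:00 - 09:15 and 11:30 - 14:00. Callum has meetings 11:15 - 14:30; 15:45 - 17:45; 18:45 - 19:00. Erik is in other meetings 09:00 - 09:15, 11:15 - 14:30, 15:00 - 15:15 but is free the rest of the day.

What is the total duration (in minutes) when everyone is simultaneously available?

Gita free: 09:15-11:30, 14:00-19:00 (invert busy blocks within the working day).
Callum free: 09:00-11:15, 14:30-15:45, 17:45-18:45 (invert busy blocks within the working day).
Erik free: 09:15-11:15, 14:30-15:00, 15:15-19:00 (invert busy blocks within the working day).
Gita ∩ Callum: 09:15-11:15, 14:30-15:45, 17:45-18:45.
Gita ∩ Callum ∩ Erik: 09:15-11:15, 14:30-15:00, 15:15-15:45, 17:45-18:45.
Summing the common windows: 120 + 30 + 30 + 60 = 240 minutes.

240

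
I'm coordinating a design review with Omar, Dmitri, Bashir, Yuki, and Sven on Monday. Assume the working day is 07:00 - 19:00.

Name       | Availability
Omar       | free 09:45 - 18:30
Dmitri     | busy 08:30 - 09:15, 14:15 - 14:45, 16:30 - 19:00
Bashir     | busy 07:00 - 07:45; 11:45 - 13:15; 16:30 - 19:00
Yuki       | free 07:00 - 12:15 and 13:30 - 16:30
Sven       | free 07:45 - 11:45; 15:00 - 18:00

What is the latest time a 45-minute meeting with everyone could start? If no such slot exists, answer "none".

Omar free: 09:45-18:30.
Dmitri free: 07:00-08:30, 09:15-14:15, 14:45-16:30 (invert busy blocks within the working day).
Bashir free: 07:45-11:45, 13:15-16:30 (invert busy blocks within the working day).
Yuki free: 07:00-12:15, 13:30-16:30.
Sven free: 07:45-11:45, 15:00-18:00.
Omar ∩ Dmitri: 09:45-14:15, 14:45-16:30.
Omar ∩ Dmitri ∩ Bashir: 09:45-11:45, 13:15-14:15, 14:45-16:30.
Omar ∩ Dmitri ∩ Bashir ∩ Yuki: 09:45-11:45, 13:30-14:15, 14:45-16:30.
Omar ∩ Dmitri ∩ Bashir ∩ Yuki ∩ Sven: 09:45-11:45, 15:00-16:30.
The last common window of at least 45 minutes is 15:00-16:30; a 45-minute meeting can start as late as 15:45 and still end by 16:30.

15:45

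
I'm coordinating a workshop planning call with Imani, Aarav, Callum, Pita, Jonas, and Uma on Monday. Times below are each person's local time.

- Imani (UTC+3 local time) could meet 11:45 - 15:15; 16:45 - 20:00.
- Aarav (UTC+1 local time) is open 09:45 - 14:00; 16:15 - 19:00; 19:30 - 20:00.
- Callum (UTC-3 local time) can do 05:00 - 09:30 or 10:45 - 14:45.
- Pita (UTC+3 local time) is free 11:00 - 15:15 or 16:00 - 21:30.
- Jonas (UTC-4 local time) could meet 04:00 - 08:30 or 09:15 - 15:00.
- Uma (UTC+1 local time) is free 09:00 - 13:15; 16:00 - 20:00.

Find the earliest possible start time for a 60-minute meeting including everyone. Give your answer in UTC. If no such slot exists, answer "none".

08:45

Imani in UTC: 08:45-12:15, 13:45-17:00 (subtract 3h to convert from UTC+3).
Aarav in UTC: 08:45-13:00, 15:15-18:00, 18:30-19:00 (subtract 1h to convert from UTC+1).
Callum in UTC: 08:00-12:30, 13:45-17:45 (add 3h to convert from UTC-3).
Pita in UTC: 08:00-12:15, 13:00-18:30 (subtract 3h to convert from UTC+3).
Jonas in UTC: 08:00-12:30, 13:15-19:00 (add 4h to convert from UTC-4).
Uma in UTC: 08:00-12:15, 15:00-19:00 (subtract 1h to convert from UTC+1).
Imani ∩ Aarav: 08:45-12:15, 15:15-17:00.
Imani ∩ Aarav ∩ Callum: 08:45-12:15, 15:15-17:00.
Imani ∩ Aarav ∩ Callum ∩ Pita: 08:45-12:15, 15:15-17:00.
Imani ∩ Aarav ∩ Callum ∩ Pita ∩ Jonas: 08:45-12:15, 15:15-17:00.
Imani ∩ Aarav ∩ Callum ∩ Pita ∩ Jonas ∩ Uma: 08:45-12:15, 15:15-17:00.
The first common window of at least 60 minutes is 08:45-12:15, so the earliest start is 08:45.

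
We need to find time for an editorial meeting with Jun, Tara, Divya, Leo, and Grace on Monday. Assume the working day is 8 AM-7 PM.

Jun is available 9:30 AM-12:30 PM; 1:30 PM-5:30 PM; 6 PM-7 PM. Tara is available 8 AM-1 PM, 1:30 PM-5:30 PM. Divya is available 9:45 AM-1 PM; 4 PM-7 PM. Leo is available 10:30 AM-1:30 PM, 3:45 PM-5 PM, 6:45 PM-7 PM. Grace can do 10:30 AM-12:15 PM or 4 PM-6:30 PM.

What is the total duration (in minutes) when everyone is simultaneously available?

165

Jun ∩ Tara: 09:30-12:30, 13:30-17:30.
Jun ∩ Tara ∩ Divya: 09:45-12:30, 16:00-17:30.
Jun ∩ Tara ∩ Divya ∩ Leo: 10:30-12:30, 16:00-17:00.
Jun ∩ Tara ∩ Divya ∩ Leo ∩ Grace: 10:30-12:15, 16:00-17:00.
Those are the intersection windows.
Summing the common windows: 105 + 60 = 165 minutes.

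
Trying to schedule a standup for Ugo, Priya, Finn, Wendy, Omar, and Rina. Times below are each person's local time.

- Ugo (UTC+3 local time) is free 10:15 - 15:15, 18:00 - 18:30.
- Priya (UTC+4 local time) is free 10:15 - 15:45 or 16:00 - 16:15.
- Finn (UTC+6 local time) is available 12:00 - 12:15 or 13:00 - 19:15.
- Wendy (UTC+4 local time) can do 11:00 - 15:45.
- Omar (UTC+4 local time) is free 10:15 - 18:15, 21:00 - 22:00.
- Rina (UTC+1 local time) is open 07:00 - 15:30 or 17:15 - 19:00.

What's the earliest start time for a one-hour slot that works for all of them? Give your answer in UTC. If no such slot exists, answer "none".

07:15

Ugo in UTC: 07:15-12:15, 15:00-15:30 (subtract 3h to convert from UTC+3).
Priya in UTC: 06:15-11:45, 12:00-12:15 (subtract 4h to convert from UTC+4).
Finn in UTC: 06:00-06:15, 07:00-13:15 (subtract 6h to convert from UTC+6).
Wendy in UTC: 07:00-11:45 (subtract 4h to convert from UTC+4).
Omar in UTC: 06:15-14:15, 17:00-18:00 (subtract 4h to convert from UTC+4).
Rina in UTC: 06:00-14:30, 16:15-18:00 (subtract 1h to convert from UTC+1).
Ugo ∩ Priya: 07:15-11:45, 12:00-12:15.
Ugo ∩ Priya ∩ Finn: 07:15-11:45, 12:00-12:15.
Ugo ∩ Priya ∩ Finn ∩ Wendy: 07:15-11:45.
Ugo ∩ Priya ∩ Finn ∩ Wendy ∩ Omar: 07:15-11:45.
Ugo ∩ Priya ∩ Finn ∩ Wendy ∩ Omar ∩ Rina: 07:15-11:45.
The first common window of at least 60 minutes is 07:15-11:45, so the earliest start is 07:15.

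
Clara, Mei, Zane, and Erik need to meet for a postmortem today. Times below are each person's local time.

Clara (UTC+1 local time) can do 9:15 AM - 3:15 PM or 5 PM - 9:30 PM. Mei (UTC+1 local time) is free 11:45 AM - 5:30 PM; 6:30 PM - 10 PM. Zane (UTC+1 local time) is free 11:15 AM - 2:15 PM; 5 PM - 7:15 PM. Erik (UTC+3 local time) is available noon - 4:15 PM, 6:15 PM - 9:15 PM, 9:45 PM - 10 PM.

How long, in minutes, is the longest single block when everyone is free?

150

Clara in UTC: 08:15-14:15, 16:00-20:30 (subtract 1h to convert from UTC+1).
Mei in UTC: 10:45-16:30, 17:30-21:00 (subtract 1h to convert from UTC+1).
Zane in UTC: 10:15-13:15, 16:00-18:15 (subtract 1h to convert from UTC+1).
Erik in UTC: 09:00-13:15, 15:15-18:15, 18:45-19:00 (subtract 3h to convert from UTC+3).
Clara ∩ Mei: 10:45-14:15, 16:00-16:30, 17:30-20:30.
Clara ∩ Mei ∩ Zane: 10:45-13:15, 16:00-16:30, 17:30-18:15.
Clara ∩ Mei ∩ Zane ∩ Erik: 10:45-13:15, 16:00-16:30, 17:30-18:15.
So the common availability across everyone is 10:45-13:15, 16:00-16:30, 17:30-18:15.
The longest is 10:45-13:15 at 150 minutes.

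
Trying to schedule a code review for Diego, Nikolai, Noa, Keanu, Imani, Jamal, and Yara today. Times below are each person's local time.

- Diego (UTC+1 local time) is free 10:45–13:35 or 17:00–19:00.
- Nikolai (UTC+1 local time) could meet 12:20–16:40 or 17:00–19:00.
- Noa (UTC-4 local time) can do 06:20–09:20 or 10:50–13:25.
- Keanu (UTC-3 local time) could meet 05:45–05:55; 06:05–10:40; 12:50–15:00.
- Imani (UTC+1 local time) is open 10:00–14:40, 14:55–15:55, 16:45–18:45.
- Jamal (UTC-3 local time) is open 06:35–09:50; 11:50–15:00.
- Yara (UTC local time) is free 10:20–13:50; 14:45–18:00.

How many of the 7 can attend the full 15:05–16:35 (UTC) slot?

Diego in UTC: 09:45-12:35, 16:00-18:00 (subtract 1h to convert from UTC+1).
Nikolai in UTC: 11:20-15:40, 16:00-18:00 (subtract 1h to convert from UTC+1).
Noa in UTC: 10:20-13:20, 14:50-17:25 (add 4h to convert from UTC-4).
Keanu in UTC: 08:45-08:55, 09:05-13:40, 15:50-18:00 (add 3h to convert from UTC-3).
Imani in UTC: 09:00-13:40, 13:55-14:55, 15:45-17:45 (subtract 1h to convert from UTC+1).
Jamal in UTC: 09:35-12:50, 14:50-18:00 (add 3h to convert from UTC-3).
Yara in UTC: 10:20-13:50, 14:45-18:00.
Noa, Jamal, and Yara can make the full 15:05-16:35 slot — that's 3.

3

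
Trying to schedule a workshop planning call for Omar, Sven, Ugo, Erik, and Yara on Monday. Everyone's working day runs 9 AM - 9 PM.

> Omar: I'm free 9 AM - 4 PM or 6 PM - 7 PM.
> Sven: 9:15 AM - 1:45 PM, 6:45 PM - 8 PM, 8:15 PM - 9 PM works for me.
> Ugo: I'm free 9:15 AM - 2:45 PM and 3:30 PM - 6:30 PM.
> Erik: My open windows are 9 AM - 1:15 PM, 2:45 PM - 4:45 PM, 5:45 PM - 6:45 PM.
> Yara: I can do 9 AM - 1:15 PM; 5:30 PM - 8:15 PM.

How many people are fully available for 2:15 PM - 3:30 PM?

1

Omar can make the full 14:15-15:30 slot — that's 1.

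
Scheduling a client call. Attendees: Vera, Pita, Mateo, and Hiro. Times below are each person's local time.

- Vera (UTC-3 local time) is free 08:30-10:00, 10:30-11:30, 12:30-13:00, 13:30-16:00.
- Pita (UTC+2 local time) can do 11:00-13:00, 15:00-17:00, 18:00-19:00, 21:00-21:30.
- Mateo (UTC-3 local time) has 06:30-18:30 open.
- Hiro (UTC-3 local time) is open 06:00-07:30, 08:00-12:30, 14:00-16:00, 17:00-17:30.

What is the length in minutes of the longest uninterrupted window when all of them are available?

60

Vera in UTC: 11:30-13:00, 13:30-14:30, 15:30-16:00, 16:30-19:00 (add 3h to convert from UTC-3).
Pita in UTC: 09:00-11:00, 13:00-15:00, 16:00-17:00, 19:00-19:30 (subtract 2h to convert from UTC+2).
Mateo in UTC: 09:30-21:30 (add 3h to convert from UTC-3).
Hiro in UTC: 09:00-10:30, 11:00-15:30, 17:00-19:00, 20:00-20:30 (add 3h to convert from UTC-3).
Vera ∩ Pita: 13:30-14:30, 16:30-17:00.
Vera ∩ Pita ∩ Mateo: 13:30-14:30, 16:30-17:00.
Vera ∩ Pita ∩ Mateo ∩ Hiro: 13:30-14:30.
Those are the intersection windows.
The longest is 13:30-14:30 at 60 minutes.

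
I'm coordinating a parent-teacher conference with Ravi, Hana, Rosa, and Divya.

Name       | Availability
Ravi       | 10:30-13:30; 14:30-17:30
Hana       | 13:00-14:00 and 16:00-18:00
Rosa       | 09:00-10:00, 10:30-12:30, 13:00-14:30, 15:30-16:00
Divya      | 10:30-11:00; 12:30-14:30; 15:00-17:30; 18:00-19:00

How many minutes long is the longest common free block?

Ravi ∩ Hana: 13:00-13:30, 16:00-17:30.
Ravi ∩ Hana ∩ Rosa: 13:00-13:30.
Ravi ∩ Hana ∩ Rosa ∩ Divya: 13:00-13:30.
The longest is 13:00-13:30 at 30 minutes.

30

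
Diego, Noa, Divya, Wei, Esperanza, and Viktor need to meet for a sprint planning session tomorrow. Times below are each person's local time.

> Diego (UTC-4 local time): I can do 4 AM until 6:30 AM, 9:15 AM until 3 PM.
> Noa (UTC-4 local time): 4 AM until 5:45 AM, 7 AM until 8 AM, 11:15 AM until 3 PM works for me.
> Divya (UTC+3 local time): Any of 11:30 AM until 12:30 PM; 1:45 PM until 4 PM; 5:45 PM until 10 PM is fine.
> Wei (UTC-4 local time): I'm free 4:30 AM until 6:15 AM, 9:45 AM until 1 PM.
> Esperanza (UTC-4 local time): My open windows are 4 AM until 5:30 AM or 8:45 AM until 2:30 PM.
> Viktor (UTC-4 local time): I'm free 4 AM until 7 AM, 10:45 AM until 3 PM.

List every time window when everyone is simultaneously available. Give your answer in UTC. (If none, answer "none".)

08:30-09:30, 15:15-17:00

Diego in UTC: 08:00-10:30, 13:15-19:00 (add 4h to convert from UTC-4).
Noa in UTC: 08:00-09:45, 11:00-12:00, 15:15-19:00 (add 4h to convert from UTC-4).
Divya in UTC: 08:30-09:30, 10:45-13:00, 14:45-19:00 (subtract 3h to convert from UTC+3).
Wei in UTC: 08:30-10:15, 13:45-17:00 (add 4h to convert from UTC-4).
Esperanza in UTC: 08:00-09:30, 12:45-18:30 (add 4h to convert from UTC-4).
Viktor in UTC: 08:00-11:00, 14:45-19:00 (add 4h to convert from UTC-4).
Diego ∩ Noa: 08:00-09:45, 15:15-19:00.
Diego ∩ Noa ∩ Divya: 08:30-09:30, 15:15-19:00.
Diego ∩ Noa ∩ Divya ∩ Wei: 08:30-09:30, 15:15-17:00.
Diego ∩ Noa ∩ Divya ∩ Wei ∩ Esperanza: 08:30-09:30, 15:15-17:00.
Diego ∩ Noa ∩ Divya ∩ Wei ∩ Esperanza ∩ Viktor: 08:30-09:30, 15:15-17:00.
Those are the intersection windows.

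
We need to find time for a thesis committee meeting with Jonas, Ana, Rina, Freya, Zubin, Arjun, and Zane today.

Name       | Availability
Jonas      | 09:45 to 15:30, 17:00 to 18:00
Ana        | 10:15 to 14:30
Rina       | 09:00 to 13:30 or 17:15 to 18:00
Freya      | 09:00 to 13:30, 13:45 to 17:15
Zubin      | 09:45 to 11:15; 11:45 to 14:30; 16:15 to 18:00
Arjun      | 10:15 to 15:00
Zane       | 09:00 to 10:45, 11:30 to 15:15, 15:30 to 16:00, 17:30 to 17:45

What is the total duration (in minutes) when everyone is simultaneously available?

135

Jonas ∩ Ana: 10:15-14:30.
Jonas ∩ Ana ∩ Rina: 10:15-13:30.
Jonas ∩ Ana ∩ Rina ∩ Freya: 10:15-13:30.
Jonas ∩ Ana ∩ Rina ∩ Freya ∩ Zubin: 10:15-11:15, 11:45-13:30.
Jonas ∩ Ana ∩ Rina ∩ Freya ∩ Zubin ∩ Arjun: 10:15-11:15, 11:45-13:30.
Jonas ∩ Ana ∩ Rina ∩ Freya ∩ Zubin ∩ Arjun ∩ Zane: 10:15-10:45, 11:45-13:30.
Those are the intersection windows.
Summing the common windows: 30 + 105 = 135 minutes.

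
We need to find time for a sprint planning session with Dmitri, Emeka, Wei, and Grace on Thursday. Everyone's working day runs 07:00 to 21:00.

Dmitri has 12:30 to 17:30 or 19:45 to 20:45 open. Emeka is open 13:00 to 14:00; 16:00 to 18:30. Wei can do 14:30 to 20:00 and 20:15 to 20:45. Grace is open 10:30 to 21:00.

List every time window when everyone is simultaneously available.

Dmitri ∩ Emeka: 13:00-14:00, 16:00-17:30.
Dmitri ∩ Emeka ∩ Wei: 16:00-17:30.
Dmitri ∩ Emeka ∩ Wei ∩ Grace: 16:00-17:30.

16:00-17:30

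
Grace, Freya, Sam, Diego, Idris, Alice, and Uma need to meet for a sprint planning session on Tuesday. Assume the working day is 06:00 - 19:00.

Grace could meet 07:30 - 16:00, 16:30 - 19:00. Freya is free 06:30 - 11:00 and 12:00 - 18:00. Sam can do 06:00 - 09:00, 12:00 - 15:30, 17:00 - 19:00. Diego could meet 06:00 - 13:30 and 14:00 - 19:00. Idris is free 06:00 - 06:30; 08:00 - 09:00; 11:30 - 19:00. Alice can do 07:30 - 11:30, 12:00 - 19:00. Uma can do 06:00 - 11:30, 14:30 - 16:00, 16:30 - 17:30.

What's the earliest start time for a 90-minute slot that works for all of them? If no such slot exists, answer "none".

Grace ∩ Freya: 07:30-11:00, 12:00-16:00, 16:30-18:00.
Grace ∩ Freya ∩ Sam: 07:30-09:00, 12:00-15:30, 17:00-18:00.
Grace ∩ Freya ∩ Sam ∩ Diego: 07:30-09:00, 12:00-13:30, 14:00-15:30, 17:00-18:00.
Grace ∩ Freya ∩ Sam ∩ Diego ∩ Idris: 08:00-09:00, 12:00-13:30, 14:00-15:30, 17:00-18:00.
Grace ∩ Freya ∩ Sam ∩ Diego ∩ Idris ∩ Alice: 08:00-09:00, 12:00-13:30, 14:00-15:30, 17:00-18:00.
Grace ∩ Freya ∩ Sam ∩ Diego ∩ Idris ∩ Alice ∩ Uma: 08:00-09:00, 14:30-15:30, 17:00-17:30.
No common window is at least 90 minutes long.

none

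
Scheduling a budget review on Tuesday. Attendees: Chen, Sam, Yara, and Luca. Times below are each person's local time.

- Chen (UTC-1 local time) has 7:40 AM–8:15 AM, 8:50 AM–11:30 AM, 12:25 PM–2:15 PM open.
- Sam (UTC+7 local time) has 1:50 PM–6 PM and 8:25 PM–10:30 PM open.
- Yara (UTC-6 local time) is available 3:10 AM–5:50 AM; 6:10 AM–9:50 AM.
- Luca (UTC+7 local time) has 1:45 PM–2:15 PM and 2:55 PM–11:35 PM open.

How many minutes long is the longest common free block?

Chen in UTC: 08:40-09:15, 09:50-12:30, 13:25-15:15 (add 1h to convert from UTC-1).
Sam in UTC: 06:50-11:00, 13:25-15:30 (subtract 7h to convert from UTC+7).
Yara in UTC: 09:10-11:50, 12:10-15:50 (add 6h to convert from UTC-6).
Luca in UTC: 06:45-07:15, 07:55-16:35 (subtract 7h to convert from UTC+7).
Chen ∩ Sam: 08:40-09:15, 09:50-11:00, 13:25-15:15.
Chen ∩ Sam ∩ Yara: 09:10-09:15, 09:50-11:00, 13:25-15:15.
Chen ∩ Sam ∩ Yara ∩ Luca: 09:10-09:15, 09:50-11:00, 13:25-15:15.
The longest is 13:25-15:15 at 110 minutes.

110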